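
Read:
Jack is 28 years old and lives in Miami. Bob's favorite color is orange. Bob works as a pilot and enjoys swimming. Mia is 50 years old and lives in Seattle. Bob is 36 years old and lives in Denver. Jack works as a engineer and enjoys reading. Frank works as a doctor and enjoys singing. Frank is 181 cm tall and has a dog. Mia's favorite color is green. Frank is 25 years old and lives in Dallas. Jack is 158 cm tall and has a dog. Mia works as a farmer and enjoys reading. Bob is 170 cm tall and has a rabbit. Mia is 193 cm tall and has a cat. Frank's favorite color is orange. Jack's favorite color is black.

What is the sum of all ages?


50+36+28+25 = 139

139


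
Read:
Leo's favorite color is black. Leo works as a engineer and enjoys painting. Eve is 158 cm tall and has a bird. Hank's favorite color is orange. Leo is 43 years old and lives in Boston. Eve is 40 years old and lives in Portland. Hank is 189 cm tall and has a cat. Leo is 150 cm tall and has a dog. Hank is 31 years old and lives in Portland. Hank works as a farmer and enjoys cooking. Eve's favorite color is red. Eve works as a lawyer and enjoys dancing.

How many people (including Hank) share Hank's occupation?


Hank is a farmer. Count = 1

1


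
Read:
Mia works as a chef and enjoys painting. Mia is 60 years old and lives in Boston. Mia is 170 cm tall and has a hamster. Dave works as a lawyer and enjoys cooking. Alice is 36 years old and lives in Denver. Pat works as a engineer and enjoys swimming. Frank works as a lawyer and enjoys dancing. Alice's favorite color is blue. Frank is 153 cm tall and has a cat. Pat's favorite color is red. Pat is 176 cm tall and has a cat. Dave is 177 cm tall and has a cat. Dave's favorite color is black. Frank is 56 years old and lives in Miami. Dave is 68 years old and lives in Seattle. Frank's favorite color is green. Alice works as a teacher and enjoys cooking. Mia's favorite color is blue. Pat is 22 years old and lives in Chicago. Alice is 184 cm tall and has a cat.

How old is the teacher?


The teacher is Alice, age 36

36


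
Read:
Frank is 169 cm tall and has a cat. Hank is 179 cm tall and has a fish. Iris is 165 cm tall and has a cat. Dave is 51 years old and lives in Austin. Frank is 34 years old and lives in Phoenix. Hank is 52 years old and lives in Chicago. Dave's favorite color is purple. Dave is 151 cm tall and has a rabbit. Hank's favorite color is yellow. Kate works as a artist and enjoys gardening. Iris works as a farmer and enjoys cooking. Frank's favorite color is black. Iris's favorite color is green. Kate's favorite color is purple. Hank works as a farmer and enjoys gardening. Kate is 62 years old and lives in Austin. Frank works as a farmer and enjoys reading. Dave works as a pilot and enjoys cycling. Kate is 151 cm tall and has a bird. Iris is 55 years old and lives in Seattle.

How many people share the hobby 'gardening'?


Count: 2

2


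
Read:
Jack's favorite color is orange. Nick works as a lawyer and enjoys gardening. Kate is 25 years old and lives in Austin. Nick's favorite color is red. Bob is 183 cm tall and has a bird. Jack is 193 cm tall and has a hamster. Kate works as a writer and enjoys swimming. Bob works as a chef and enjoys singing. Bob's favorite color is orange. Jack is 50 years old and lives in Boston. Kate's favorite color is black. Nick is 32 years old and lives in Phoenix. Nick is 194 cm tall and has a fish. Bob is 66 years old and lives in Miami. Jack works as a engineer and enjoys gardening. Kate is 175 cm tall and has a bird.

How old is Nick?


Nick is 32 years old

32


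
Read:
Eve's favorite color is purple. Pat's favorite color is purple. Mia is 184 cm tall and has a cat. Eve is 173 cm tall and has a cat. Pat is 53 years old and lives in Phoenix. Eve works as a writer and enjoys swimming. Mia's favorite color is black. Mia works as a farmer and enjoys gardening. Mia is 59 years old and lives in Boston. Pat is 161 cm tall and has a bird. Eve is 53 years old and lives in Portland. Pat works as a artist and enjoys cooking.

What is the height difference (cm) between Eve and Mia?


|173 - 184| = 11

11


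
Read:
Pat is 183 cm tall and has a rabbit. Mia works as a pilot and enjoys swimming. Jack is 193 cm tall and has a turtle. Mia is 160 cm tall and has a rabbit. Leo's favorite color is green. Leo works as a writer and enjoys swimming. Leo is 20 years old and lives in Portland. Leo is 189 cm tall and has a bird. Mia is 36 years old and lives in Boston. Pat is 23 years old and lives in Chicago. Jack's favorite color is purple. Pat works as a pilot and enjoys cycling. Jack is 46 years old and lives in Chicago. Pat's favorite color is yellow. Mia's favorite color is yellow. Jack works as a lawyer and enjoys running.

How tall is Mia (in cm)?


Mia is 160 cm tall

160


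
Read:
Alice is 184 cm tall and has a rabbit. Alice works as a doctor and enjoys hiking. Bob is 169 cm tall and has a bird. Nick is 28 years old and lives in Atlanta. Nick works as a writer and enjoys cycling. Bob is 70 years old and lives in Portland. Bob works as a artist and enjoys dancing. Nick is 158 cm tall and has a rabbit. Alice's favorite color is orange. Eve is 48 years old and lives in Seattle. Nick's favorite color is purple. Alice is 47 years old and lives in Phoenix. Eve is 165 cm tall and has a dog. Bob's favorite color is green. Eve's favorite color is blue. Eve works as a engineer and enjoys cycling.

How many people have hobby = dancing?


Count: 1

1


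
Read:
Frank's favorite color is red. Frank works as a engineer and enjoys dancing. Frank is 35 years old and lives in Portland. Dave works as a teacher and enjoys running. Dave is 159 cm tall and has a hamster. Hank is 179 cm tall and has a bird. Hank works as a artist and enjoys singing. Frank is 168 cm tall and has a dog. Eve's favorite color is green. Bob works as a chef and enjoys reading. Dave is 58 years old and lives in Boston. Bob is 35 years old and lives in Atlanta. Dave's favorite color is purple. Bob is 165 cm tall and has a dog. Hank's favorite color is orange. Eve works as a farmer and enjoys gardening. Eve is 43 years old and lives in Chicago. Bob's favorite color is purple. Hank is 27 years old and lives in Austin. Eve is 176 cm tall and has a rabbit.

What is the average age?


Sum=198, n=5, avg=39.6

39.6


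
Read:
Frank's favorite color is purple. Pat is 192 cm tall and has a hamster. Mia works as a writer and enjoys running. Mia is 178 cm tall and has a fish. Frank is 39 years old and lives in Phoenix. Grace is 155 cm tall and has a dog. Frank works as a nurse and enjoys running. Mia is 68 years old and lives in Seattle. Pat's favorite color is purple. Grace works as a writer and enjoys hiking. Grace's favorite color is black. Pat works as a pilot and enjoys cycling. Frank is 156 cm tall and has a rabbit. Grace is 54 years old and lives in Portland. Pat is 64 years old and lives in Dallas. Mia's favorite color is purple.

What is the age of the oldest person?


Oldest: Mia at 68

68


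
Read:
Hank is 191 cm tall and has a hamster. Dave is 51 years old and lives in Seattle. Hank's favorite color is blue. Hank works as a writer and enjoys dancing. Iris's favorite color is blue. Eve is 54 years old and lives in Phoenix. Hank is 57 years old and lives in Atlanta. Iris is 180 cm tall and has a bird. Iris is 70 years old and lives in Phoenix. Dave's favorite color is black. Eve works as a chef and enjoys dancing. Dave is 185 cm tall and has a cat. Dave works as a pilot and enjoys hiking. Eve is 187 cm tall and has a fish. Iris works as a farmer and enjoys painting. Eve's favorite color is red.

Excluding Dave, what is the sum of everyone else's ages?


Sum (excluding Dave): 181

181


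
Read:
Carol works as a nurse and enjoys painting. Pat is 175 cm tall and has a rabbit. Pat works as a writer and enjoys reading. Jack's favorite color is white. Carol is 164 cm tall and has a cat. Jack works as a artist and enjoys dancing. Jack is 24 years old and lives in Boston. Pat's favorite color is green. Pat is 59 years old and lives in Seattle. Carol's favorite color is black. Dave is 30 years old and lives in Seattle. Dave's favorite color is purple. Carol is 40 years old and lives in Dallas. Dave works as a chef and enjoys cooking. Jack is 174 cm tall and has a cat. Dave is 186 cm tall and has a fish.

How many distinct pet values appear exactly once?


Unique pet values: 2

2


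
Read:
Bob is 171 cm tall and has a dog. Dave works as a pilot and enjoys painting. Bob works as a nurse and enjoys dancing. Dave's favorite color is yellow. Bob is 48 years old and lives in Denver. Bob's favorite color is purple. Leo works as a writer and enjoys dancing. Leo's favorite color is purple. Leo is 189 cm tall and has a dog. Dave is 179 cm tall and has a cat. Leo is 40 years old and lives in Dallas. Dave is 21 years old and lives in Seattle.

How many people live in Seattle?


Count in Seattle: 1

1


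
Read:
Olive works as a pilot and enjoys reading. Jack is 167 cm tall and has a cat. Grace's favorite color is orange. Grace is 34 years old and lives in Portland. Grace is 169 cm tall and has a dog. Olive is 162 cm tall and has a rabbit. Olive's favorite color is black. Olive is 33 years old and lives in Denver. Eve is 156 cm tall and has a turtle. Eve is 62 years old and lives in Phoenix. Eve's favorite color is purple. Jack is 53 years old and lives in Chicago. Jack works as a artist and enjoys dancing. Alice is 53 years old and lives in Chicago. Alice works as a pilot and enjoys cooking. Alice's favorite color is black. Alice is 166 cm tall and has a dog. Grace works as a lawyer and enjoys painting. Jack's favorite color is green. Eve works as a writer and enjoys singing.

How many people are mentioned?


People: Jack, Olive, Alice, Grace, Eve. Count = 5

5


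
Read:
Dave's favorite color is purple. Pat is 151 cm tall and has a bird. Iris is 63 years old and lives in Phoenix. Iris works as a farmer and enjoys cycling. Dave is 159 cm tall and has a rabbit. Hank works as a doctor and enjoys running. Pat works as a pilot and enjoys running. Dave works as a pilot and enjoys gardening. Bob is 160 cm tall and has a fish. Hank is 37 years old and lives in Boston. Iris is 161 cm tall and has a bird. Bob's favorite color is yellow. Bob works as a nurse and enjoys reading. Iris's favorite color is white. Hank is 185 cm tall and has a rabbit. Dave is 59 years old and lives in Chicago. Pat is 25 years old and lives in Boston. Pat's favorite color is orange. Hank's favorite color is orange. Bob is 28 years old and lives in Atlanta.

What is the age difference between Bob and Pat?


|28 - 25| = 3

3


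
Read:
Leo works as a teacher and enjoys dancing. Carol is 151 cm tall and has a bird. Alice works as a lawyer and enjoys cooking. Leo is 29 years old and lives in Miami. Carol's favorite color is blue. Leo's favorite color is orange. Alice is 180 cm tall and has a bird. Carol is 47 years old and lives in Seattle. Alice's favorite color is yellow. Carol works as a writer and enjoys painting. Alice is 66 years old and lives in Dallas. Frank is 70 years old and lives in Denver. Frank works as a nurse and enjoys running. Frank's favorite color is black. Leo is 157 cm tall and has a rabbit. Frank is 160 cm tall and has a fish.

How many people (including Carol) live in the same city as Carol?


Carol lives in Seattle. Count = 1

1


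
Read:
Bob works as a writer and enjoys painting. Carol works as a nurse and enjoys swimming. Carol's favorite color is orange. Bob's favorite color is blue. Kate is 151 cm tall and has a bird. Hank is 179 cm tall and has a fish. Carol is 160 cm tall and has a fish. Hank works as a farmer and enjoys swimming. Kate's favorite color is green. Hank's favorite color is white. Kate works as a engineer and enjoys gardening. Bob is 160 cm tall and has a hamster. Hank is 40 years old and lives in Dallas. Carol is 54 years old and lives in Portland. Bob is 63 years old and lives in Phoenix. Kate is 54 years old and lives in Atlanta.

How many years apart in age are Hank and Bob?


40 vs 63, diff = 23

23


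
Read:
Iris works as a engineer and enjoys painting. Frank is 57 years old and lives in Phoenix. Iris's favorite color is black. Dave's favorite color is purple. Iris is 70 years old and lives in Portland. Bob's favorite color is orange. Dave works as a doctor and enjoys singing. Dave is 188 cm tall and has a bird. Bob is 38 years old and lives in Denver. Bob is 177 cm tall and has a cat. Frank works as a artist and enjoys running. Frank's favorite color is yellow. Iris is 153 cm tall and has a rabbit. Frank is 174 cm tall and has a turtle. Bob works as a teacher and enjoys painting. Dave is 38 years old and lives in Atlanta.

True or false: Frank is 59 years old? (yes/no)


Frank is actually 57. no

no


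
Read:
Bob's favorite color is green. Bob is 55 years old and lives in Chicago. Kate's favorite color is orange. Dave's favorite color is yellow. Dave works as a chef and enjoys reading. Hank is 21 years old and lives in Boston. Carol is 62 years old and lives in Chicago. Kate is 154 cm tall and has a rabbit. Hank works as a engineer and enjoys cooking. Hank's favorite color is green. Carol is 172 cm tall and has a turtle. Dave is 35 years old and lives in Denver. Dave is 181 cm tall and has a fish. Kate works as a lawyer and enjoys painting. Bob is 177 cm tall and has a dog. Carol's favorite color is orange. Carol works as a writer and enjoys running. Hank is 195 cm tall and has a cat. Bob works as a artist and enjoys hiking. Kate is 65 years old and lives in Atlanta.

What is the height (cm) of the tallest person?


Tallest: Hank at 195 cm

195


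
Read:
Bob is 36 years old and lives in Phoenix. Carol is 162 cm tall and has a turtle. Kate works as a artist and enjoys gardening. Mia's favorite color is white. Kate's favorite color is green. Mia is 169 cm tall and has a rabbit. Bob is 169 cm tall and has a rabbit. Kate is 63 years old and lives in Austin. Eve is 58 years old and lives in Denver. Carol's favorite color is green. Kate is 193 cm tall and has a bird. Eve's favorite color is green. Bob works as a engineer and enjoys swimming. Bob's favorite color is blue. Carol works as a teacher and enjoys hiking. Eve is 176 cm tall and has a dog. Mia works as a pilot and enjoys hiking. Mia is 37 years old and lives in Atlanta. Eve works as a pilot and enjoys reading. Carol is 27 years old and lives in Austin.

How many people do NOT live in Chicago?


Not in Chicago: 5

5


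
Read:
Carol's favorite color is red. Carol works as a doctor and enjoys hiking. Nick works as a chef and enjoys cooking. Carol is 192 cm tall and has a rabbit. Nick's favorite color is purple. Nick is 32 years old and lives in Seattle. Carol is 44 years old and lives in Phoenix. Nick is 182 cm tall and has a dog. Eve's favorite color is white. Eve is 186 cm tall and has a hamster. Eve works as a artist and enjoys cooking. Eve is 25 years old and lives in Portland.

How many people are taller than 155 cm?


Taller than 155: 3

3


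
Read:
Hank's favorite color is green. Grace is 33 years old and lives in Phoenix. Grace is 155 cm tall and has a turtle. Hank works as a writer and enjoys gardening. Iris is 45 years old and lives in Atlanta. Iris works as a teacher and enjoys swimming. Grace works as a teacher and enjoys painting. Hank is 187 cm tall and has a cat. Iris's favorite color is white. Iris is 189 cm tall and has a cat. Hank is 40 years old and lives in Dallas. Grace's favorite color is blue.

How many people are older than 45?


Filter: 0

0


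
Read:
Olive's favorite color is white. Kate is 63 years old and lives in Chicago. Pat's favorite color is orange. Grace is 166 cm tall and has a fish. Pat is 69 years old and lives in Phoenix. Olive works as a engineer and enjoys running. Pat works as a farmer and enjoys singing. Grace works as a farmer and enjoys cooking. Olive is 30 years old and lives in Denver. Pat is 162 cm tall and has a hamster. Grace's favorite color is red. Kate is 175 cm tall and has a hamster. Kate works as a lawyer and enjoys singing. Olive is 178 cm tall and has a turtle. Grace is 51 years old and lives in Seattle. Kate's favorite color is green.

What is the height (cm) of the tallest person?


Tallest: Olive at 178 cm

178


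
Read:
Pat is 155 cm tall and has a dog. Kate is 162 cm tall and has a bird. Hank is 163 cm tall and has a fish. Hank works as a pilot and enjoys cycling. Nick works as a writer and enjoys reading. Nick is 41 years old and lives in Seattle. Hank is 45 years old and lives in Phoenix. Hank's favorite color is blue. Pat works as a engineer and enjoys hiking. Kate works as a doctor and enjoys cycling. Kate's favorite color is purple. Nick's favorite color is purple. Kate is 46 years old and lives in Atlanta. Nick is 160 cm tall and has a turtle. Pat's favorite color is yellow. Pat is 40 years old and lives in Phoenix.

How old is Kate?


Kate is 46 years old

46


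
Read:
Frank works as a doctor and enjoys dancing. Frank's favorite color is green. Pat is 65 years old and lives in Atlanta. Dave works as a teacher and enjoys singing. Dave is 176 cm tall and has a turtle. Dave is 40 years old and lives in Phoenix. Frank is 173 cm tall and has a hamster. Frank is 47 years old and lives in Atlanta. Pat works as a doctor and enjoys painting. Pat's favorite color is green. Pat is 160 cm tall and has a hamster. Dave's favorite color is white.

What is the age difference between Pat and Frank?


|65 - 47| = 18

18


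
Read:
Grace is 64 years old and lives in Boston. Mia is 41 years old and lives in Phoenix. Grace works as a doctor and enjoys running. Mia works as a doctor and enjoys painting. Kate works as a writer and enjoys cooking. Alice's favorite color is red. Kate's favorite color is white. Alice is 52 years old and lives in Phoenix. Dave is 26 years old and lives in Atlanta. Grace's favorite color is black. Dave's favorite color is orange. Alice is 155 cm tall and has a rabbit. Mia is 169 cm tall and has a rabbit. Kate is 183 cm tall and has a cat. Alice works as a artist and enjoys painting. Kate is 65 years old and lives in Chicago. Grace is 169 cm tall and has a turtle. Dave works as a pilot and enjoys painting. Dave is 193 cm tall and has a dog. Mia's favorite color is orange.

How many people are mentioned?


People: Mia, Dave, Kate, Alice, Grace. Count = 5

5


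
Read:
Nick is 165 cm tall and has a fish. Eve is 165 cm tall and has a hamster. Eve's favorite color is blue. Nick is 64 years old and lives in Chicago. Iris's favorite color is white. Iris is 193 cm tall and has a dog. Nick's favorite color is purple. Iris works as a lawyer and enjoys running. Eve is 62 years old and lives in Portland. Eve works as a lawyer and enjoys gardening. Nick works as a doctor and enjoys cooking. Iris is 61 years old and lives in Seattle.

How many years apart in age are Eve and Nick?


62 vs 64, diff = 2

2


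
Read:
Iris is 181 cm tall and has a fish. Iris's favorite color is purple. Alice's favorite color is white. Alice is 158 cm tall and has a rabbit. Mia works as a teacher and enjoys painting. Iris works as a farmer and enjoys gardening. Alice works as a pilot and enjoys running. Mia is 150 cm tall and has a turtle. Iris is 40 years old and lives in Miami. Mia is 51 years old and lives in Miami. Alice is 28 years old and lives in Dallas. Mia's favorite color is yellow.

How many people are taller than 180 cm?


Taller than 180: 1

1


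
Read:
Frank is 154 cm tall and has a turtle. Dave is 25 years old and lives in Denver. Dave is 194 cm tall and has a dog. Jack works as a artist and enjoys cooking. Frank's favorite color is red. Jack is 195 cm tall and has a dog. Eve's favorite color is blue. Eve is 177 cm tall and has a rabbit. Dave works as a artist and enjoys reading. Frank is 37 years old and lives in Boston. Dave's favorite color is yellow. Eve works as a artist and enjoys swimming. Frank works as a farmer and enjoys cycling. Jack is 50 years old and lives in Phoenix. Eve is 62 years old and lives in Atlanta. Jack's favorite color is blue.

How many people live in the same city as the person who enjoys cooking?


Person with hobby cooking is Jack, city Phoenix. Count = 1

1


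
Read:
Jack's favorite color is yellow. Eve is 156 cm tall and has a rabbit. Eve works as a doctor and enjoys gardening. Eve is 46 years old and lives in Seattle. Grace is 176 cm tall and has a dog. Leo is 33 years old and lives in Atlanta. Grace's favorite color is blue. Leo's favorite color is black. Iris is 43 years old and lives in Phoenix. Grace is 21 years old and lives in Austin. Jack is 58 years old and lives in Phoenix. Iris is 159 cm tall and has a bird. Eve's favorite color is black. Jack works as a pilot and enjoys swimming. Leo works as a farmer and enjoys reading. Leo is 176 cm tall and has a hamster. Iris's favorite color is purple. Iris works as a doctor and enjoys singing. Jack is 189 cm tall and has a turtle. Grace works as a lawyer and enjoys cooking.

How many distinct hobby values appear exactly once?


Unique hobby values: 5

5


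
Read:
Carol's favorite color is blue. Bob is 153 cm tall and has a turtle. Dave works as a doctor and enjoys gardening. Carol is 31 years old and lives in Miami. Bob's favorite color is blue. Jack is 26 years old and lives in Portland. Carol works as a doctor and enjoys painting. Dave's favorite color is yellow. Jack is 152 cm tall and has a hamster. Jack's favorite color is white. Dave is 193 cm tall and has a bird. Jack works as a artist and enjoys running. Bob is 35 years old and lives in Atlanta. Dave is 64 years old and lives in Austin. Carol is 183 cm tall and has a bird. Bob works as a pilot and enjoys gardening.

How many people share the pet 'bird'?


Count: 2

2


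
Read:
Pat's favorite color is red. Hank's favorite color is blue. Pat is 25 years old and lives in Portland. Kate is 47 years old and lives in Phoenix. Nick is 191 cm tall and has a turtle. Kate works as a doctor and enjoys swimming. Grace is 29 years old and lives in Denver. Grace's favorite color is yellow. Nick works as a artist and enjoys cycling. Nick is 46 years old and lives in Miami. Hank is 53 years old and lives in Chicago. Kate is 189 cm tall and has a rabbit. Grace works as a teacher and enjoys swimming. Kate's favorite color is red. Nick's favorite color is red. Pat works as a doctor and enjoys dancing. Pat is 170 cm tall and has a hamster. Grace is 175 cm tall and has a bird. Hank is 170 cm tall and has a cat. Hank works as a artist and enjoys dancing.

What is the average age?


Sum=200, n=5, avg=40

40


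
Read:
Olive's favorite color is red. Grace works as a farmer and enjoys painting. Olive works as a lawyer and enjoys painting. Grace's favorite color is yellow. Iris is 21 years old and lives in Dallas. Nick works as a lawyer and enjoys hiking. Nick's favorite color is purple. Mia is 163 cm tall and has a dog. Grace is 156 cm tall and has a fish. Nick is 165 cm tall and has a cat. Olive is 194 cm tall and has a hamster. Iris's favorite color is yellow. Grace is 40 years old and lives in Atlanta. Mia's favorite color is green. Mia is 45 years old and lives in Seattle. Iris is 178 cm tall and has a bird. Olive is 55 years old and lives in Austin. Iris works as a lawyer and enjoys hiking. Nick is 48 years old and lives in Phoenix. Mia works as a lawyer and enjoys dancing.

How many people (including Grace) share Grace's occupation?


Grace is a farmer. Count = 1

1


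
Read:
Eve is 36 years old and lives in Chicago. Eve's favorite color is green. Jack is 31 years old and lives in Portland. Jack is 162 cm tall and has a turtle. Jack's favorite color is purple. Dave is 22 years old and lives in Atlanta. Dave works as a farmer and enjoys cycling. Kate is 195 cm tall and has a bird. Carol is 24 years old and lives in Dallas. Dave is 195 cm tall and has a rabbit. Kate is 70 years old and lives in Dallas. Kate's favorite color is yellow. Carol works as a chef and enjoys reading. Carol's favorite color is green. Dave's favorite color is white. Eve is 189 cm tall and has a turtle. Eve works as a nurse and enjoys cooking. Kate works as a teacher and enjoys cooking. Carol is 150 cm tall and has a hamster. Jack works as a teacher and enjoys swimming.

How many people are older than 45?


Filter: 1

1


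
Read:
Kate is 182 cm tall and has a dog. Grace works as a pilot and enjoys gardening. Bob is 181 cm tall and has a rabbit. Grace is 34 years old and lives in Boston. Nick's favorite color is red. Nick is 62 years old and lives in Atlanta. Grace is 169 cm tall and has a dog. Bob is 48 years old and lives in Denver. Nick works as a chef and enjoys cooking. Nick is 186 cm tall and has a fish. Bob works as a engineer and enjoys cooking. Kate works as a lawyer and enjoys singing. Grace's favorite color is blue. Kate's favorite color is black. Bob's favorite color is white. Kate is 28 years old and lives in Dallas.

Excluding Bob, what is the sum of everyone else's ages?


Sum (excluding Bob): 124

124


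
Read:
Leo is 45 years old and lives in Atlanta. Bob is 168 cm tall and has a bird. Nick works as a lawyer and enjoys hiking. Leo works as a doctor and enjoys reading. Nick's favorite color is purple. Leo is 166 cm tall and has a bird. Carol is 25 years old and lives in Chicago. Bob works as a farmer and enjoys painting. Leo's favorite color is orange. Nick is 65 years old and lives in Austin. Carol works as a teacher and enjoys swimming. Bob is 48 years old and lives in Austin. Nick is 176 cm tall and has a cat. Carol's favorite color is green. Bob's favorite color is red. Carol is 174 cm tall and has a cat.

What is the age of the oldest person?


Oldest: Nick at 65

65


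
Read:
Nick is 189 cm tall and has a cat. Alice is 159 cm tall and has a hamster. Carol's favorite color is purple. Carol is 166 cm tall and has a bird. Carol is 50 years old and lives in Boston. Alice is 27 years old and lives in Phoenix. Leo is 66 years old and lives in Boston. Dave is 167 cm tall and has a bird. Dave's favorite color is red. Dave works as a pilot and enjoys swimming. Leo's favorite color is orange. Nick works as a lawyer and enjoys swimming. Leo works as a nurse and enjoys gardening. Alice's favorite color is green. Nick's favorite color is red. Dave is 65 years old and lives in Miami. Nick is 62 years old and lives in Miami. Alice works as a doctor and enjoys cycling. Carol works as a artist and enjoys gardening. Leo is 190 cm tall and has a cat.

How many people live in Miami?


Count in Miami: 2

2


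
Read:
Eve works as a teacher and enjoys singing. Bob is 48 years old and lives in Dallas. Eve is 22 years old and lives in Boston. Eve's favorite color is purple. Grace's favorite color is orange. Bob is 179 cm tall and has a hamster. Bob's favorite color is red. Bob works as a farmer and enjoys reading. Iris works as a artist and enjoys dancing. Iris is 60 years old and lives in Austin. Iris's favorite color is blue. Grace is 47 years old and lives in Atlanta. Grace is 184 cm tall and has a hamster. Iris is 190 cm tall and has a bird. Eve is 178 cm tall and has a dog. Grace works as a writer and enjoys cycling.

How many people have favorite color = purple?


Count: 1

1


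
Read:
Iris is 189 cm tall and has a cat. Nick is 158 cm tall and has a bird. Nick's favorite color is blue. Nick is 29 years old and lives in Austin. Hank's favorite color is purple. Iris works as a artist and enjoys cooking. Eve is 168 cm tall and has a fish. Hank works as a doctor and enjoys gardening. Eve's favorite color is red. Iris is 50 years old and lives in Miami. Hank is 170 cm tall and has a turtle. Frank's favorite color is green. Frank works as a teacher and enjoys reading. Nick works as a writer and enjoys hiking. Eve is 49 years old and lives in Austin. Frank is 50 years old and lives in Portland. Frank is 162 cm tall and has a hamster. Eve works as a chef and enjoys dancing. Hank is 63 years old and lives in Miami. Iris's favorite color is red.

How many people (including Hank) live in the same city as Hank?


Hank lives in Miami. Count = 2

2


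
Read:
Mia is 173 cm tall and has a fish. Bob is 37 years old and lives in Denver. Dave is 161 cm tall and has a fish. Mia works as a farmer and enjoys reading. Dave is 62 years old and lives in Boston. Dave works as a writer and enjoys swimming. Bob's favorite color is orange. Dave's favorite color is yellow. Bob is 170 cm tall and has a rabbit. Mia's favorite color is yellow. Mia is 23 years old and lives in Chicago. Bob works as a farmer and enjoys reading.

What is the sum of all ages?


62+37+23 = 122

122


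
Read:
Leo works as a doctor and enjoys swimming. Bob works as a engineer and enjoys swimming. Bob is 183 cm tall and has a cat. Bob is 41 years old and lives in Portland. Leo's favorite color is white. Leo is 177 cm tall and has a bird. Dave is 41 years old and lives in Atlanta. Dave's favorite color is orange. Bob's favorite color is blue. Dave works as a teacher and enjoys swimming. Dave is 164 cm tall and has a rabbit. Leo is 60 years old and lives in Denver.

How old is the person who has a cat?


Person with cat is Bob, age 41

41


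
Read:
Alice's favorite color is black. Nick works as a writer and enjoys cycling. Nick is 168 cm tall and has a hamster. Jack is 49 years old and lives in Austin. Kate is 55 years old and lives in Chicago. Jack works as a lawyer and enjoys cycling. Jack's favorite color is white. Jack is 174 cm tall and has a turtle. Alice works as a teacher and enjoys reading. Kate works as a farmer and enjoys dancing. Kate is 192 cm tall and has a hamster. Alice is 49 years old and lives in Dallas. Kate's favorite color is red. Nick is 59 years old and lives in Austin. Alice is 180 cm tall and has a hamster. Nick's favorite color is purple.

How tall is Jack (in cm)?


Jack is 174 cm tall

174


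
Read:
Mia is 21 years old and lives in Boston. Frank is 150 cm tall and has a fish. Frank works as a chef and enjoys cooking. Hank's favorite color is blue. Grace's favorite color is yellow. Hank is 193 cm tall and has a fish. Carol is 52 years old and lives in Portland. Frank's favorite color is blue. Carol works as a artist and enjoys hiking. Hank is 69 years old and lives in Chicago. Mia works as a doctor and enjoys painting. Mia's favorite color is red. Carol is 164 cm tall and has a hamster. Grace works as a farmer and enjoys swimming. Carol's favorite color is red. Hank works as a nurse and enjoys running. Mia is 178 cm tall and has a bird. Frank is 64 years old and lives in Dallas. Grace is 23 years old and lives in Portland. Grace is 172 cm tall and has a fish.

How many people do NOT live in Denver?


Not in Denver: 5

5


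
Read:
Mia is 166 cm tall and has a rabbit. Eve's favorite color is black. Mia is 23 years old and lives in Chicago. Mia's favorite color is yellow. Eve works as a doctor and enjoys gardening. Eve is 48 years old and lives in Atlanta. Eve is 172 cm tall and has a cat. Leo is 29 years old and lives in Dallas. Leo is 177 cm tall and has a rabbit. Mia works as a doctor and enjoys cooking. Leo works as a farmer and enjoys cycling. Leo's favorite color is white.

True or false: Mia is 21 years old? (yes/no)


Mia is actually 23. no

no


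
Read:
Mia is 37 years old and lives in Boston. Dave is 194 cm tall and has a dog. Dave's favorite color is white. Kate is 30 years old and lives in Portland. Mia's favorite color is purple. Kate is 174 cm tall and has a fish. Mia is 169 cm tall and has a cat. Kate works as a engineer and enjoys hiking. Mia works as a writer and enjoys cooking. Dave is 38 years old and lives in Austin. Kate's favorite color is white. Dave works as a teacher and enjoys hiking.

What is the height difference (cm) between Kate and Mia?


|174 - 169| = 5

5


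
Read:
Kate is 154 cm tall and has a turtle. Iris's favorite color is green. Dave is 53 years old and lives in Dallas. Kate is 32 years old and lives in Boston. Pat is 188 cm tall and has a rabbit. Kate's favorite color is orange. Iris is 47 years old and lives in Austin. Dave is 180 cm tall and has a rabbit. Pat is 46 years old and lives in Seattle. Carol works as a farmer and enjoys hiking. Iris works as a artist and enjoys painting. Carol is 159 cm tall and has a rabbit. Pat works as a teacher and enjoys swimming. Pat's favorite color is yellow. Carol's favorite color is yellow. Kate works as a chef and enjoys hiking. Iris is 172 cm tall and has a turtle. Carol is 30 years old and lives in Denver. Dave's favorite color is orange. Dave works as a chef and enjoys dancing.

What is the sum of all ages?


47+46+32+53+30 = 208

208


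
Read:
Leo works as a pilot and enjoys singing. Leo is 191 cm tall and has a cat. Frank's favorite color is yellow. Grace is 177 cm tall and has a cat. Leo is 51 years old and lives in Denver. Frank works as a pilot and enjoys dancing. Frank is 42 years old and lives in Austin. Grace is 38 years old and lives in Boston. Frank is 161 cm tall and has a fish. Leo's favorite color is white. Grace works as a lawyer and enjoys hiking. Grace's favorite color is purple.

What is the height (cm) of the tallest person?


Tallest: Leo at 191 cm

191


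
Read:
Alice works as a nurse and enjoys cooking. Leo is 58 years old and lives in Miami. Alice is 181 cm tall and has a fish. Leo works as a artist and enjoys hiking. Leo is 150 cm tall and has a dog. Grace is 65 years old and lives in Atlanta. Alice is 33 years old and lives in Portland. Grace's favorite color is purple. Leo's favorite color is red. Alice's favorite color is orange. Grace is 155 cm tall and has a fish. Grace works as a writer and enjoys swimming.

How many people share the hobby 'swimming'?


Count: 1

1


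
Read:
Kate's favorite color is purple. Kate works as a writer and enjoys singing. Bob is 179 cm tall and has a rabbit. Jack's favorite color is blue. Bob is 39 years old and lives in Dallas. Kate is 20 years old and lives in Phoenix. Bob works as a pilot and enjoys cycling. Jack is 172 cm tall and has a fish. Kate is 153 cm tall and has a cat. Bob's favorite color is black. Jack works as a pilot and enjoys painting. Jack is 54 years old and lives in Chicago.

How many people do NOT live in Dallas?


Not in Dallas: 2

2


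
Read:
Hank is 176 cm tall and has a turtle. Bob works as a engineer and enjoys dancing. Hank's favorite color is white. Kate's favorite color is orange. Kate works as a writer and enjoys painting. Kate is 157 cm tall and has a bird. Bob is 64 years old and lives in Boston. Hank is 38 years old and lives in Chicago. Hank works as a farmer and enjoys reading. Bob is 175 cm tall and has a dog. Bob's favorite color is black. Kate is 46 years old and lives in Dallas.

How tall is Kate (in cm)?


Kate is 157 cm tall

157


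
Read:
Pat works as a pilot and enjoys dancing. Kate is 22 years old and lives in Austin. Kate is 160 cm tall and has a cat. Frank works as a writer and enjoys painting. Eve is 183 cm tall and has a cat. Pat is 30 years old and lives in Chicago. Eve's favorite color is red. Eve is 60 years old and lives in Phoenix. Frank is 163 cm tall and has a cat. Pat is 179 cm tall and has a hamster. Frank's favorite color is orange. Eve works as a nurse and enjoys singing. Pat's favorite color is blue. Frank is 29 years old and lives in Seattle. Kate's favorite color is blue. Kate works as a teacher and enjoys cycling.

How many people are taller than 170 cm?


Taller than 170: 2

2


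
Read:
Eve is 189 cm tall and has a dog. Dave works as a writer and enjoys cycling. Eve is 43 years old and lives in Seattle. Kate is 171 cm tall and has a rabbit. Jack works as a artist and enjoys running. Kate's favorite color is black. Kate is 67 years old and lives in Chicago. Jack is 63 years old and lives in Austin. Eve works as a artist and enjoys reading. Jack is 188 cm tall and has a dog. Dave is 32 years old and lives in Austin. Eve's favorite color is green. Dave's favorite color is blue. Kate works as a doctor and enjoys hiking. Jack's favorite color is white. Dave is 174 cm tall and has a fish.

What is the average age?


Sum=205, n=4, avg=51.25

51.25


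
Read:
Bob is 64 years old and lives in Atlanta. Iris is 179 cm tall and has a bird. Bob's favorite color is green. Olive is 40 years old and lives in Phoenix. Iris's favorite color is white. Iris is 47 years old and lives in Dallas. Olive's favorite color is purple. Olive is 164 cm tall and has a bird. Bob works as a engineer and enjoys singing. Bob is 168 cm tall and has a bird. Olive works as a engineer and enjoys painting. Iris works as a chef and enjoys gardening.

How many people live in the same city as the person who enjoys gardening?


Person with hobby gardening is Iris, city Dallas. Count = 1

1


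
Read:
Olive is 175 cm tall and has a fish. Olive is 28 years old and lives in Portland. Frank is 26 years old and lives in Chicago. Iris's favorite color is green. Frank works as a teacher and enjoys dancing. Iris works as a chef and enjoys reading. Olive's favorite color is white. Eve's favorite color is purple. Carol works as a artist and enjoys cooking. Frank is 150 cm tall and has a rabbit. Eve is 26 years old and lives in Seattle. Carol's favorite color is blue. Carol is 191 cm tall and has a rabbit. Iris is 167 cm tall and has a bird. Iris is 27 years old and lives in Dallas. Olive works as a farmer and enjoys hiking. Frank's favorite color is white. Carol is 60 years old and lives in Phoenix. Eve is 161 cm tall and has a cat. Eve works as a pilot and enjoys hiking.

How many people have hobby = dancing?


Count: 1

1


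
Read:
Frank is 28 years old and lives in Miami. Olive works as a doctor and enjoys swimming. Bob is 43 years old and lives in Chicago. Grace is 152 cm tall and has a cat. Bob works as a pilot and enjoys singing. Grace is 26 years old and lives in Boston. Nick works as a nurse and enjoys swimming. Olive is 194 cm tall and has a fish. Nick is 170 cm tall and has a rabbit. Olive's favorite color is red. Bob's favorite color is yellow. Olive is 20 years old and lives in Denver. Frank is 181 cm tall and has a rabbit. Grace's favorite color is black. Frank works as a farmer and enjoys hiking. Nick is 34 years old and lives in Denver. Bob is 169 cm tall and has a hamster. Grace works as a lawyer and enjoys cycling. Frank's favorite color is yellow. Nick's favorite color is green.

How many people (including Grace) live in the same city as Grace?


Grace lives in Boston. Count = 1

1


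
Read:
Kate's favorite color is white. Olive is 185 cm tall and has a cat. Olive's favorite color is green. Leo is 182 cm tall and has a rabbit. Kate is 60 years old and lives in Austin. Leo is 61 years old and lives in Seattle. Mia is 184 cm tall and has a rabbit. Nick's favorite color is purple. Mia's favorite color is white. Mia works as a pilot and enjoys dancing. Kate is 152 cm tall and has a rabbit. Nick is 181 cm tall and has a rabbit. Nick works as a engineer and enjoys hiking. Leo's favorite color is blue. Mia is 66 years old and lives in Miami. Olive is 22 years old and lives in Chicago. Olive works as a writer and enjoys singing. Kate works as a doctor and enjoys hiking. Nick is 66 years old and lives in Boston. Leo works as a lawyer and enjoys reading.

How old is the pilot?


The pilot is Mia, age 66

66


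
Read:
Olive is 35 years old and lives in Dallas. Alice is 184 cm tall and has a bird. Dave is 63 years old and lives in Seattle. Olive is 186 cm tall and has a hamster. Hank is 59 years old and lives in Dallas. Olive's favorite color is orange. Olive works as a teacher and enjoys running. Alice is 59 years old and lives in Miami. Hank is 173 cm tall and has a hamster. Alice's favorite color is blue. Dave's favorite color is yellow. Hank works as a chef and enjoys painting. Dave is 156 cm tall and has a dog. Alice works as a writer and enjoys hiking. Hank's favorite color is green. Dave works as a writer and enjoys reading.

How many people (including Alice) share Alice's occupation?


Alice is a writer. Count = 2

2


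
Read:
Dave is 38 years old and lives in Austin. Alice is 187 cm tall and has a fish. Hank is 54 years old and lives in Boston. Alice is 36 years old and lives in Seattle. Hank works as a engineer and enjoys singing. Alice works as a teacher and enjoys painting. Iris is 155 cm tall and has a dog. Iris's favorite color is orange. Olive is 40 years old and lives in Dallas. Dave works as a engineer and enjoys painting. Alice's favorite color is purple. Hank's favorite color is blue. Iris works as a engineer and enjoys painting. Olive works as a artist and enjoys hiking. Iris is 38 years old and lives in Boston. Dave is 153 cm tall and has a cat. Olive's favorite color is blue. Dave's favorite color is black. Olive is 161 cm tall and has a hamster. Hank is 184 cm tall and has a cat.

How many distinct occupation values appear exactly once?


Unique occupation values: 2

2
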